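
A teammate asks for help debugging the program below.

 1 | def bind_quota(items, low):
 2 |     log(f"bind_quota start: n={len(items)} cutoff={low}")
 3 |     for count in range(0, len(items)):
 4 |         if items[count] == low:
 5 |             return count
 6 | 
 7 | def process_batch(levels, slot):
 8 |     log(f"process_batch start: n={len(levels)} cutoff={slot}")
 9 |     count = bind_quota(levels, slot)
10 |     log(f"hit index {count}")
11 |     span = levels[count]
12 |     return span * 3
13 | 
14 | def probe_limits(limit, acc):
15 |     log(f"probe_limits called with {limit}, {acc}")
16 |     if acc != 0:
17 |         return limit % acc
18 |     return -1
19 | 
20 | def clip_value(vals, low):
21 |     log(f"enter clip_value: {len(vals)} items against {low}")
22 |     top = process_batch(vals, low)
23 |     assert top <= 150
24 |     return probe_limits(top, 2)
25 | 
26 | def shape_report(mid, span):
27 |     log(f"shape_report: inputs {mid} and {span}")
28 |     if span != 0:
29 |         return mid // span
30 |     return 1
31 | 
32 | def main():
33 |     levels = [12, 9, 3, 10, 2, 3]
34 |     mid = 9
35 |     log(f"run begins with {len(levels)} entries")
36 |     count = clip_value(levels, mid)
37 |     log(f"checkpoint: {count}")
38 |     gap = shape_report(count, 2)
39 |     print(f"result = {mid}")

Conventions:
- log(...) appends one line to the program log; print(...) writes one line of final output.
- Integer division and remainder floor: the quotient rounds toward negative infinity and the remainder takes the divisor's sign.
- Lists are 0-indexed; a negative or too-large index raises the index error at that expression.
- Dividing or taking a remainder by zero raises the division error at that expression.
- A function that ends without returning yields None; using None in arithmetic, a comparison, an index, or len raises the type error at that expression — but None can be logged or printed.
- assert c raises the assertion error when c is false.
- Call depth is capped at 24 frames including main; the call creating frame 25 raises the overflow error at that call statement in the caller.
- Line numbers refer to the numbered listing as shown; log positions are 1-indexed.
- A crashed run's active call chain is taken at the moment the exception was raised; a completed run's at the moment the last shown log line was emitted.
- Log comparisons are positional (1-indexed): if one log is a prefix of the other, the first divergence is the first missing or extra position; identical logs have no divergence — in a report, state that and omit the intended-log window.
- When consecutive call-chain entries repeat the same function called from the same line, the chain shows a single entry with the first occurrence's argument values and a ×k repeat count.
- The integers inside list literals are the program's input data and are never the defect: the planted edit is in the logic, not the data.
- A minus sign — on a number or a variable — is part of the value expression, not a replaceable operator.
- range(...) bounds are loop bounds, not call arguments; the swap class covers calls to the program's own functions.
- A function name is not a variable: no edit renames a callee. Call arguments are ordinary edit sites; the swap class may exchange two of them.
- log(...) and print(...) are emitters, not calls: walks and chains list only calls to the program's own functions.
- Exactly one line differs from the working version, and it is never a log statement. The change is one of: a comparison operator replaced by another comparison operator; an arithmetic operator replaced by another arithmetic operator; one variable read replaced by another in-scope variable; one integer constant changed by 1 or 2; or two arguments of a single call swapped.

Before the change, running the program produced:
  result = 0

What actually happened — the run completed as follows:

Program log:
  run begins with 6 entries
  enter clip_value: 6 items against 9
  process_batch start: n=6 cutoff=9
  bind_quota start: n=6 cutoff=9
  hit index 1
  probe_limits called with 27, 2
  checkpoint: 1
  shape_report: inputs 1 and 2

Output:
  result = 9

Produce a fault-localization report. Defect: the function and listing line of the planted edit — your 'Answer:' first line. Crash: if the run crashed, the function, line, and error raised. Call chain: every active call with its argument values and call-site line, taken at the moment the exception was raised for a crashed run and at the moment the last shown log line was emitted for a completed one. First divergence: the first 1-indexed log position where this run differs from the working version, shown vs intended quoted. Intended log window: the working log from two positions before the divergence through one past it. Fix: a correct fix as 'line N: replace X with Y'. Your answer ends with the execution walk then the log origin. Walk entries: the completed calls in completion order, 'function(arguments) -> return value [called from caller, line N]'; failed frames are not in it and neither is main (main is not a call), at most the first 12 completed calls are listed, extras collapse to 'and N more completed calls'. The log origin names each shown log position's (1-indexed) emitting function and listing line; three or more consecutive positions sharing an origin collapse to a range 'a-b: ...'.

Answer: the defect is in main at line 39.
Core observation: Log streams are identical — the defect surfaces only in the printed output.
Call chain: main -> shape_report(1, 2) (called at line 38).
First divergence: none (the log streams are identical).
Execution walk:
  bind_quota([12, 9, 3, 10, 2, 3], 9) -> 1  [called from process_batch, line 9]
  process_batch([12, 9, 3, 10, 2, 3], 9) -> 27  [called from clip_value, line 22]
  probe_limits(27, 2) -> 1  [called from clip_value, line 24]
  clip_value([12, 9, 3, 10, 2, 3], 9) -> 1  [called from main, line 36]
  shape_report(1, 2) -> 0  [called from main, line 38]
Log origin:
  1: from main, line 35
  2: from clip_value, line 21
  3: from process_batch, line 8
  4: from bind_quota, line 2
  5: from process_batch, line 10
  6: from probe_limits, line 15
  7: from main, line 37
  8: from shape_report, line 27
A correct fix: line 39: replace `mid` with `gap`.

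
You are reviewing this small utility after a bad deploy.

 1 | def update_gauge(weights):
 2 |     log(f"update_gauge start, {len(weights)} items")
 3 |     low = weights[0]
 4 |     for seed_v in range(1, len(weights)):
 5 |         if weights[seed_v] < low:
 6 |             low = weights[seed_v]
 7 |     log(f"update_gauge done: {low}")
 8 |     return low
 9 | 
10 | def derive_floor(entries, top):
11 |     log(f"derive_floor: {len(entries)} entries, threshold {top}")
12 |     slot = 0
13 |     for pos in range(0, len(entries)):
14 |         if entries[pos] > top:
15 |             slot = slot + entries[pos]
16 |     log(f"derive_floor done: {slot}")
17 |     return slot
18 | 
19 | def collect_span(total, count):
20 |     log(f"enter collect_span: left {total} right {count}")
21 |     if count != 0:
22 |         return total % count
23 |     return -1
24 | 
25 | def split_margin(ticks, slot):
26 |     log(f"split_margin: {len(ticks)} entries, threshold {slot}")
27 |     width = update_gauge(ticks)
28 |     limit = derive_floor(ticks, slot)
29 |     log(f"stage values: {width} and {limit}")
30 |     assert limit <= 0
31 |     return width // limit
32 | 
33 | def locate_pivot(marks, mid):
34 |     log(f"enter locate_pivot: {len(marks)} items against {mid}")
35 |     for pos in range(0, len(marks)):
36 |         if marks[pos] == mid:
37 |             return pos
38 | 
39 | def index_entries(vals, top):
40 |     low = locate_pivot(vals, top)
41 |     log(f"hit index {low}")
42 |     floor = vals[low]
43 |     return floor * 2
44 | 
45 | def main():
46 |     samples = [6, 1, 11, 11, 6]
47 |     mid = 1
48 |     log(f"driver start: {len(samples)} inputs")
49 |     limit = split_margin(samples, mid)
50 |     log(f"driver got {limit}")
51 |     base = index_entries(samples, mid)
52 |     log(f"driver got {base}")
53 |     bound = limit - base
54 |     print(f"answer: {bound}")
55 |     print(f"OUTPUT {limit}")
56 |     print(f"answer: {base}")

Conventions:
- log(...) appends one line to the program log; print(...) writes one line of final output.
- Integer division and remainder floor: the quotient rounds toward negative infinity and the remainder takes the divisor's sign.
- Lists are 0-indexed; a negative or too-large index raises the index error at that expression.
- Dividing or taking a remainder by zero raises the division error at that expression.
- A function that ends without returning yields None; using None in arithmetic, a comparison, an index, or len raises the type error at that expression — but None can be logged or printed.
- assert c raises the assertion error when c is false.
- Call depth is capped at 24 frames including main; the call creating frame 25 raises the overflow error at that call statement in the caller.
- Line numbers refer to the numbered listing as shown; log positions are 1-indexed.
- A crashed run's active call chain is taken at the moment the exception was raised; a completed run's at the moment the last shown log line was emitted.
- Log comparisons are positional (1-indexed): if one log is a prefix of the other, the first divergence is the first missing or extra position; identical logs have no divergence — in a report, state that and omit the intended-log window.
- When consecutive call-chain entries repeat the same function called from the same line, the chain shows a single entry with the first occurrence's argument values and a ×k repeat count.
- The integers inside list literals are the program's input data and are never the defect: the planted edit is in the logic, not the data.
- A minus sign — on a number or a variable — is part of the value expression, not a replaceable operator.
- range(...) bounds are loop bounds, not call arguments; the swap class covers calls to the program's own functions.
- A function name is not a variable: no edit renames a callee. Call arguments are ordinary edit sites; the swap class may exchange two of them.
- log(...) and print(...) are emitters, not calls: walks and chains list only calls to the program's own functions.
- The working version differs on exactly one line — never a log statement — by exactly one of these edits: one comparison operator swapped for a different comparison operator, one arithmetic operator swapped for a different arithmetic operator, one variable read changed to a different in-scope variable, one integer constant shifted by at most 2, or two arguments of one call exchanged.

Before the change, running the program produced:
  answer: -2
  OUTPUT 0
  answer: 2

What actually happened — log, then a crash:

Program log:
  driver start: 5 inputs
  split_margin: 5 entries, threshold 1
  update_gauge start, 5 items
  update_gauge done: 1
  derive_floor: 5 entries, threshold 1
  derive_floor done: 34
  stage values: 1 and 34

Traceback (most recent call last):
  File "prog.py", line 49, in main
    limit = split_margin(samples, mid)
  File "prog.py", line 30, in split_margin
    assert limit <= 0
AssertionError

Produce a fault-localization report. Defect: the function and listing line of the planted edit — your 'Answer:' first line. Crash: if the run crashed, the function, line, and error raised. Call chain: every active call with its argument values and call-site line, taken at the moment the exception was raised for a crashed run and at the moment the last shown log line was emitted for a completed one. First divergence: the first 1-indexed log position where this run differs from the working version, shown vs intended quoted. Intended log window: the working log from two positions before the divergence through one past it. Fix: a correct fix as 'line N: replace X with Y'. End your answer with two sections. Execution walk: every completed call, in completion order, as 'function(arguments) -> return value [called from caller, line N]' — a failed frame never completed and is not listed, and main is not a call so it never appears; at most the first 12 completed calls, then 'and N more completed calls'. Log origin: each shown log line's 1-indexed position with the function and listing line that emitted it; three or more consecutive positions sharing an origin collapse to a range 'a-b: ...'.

Answer: the defect is in split_margin at line 30.
Key fact: The faulty run's log stops after 7 lines; the working version's next line would be 'driver got 0'.
Crash: split_margin, line 30, AssertionError.
Call chain: main -> split_margin([6, 1, 11, 11, 6], 1) (called at line 49).
First divergence: position 8 — the faulty run's log ends after 7 lines; the working version continues with 'driver got 0'.
Intended log window:
  6: derive_floor done: 34
  7: stage values: 1 and 34
  8: driver got 0
  9: enter locate_pivot: 5 items against 1
Execution walk:
  update_gauge([6, 1, 11, 11, 6]) -> 1  [called from split_margin, line 27]
  derive_floor([6, 1, 11, 11, 6], 1) -> 34  [called from split_margin, line 28]
Log origins:
  1: emitted by main (line 48)
  2: emitted by split_margin (line 26)
  3: emitted by update_gauge (line 2)
  4: emitted by update_gauge (line 7)
  5: emitted by derive_floor (line 11)
  6: emitted by derive_floor (line 16)
  7: emitted by split_margin (line 29)
A correct fix: line 30: replace `<=` with `>`.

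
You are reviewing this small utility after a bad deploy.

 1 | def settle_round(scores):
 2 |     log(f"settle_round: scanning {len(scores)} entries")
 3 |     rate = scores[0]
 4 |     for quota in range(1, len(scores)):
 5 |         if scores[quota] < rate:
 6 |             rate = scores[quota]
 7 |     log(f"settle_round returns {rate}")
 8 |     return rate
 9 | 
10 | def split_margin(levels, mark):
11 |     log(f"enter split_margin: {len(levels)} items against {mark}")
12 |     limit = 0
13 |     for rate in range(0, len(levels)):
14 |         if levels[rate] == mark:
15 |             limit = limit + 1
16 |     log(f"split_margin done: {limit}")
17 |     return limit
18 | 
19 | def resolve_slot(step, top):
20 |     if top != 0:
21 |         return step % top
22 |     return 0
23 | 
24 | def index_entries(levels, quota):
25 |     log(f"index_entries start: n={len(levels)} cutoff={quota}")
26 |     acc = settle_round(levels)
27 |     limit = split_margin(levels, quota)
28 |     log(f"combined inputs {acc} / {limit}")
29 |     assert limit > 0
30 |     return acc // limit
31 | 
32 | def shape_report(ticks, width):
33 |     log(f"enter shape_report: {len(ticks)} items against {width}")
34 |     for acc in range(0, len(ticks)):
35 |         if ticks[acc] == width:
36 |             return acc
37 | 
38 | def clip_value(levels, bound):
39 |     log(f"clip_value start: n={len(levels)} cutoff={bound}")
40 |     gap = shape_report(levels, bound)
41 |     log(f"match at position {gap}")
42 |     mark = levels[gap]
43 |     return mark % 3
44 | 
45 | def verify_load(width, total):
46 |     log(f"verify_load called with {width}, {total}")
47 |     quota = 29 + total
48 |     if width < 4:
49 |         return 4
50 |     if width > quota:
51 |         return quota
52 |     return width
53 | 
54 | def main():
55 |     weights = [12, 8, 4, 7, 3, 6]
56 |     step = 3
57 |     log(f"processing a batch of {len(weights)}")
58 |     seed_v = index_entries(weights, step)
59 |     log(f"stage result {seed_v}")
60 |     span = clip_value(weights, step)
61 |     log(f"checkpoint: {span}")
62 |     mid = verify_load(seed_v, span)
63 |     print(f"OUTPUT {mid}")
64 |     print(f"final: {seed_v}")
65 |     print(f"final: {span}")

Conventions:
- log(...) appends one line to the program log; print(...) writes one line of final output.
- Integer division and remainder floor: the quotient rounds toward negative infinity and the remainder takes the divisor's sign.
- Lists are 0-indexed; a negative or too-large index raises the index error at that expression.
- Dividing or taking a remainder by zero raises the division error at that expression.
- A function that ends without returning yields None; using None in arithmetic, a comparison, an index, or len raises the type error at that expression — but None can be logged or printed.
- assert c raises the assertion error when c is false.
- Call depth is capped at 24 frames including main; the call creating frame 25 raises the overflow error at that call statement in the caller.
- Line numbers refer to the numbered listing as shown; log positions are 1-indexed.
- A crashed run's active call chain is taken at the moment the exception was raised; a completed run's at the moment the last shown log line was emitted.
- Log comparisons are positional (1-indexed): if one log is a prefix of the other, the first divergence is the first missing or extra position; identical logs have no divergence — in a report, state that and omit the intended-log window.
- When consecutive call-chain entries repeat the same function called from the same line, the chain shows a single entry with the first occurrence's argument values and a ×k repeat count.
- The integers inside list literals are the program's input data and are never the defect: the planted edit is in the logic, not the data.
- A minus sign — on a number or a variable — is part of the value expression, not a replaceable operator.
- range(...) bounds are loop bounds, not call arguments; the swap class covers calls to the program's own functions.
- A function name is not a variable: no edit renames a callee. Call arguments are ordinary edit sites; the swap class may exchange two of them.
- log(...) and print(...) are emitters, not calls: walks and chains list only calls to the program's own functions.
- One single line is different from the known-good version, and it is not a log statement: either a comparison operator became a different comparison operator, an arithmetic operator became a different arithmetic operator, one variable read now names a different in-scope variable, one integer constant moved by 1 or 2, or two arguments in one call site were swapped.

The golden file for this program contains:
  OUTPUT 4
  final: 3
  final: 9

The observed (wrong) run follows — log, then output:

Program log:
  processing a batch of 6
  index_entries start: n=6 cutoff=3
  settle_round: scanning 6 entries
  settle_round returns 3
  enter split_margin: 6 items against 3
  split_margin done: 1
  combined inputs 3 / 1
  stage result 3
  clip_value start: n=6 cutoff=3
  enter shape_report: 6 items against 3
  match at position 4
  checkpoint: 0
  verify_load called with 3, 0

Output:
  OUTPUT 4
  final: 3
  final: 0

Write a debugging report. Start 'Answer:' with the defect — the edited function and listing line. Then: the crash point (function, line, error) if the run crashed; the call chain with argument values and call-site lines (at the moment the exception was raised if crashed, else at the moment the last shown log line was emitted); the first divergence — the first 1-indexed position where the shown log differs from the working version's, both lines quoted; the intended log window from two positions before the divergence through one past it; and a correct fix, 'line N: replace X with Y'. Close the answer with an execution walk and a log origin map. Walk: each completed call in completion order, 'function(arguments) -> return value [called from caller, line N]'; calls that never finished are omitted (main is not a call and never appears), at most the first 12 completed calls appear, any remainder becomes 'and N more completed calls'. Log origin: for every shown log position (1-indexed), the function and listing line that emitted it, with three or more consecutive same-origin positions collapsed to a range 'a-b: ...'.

Answer: the defect is in clip_value at line 43.
The tell: Position 12 is the first bad log line: 'checkpoint: 0' should read 'checkpoint: 9'.
Call chain: main -> verify_load(3, 0) (called at line 62).
First divergence: position 12; shown 'checkpoint: 0' vs intended 'checkpoint: 9'.
Intended log window:
  10: enter shape_report: 6 items against 3
  11: match at position 4
  12: checkpoint: 9
  13: verify_load called with 3, 9
Execution walk:
  settle_round([12, 8, 4, 7, 3, 6]) -> 3  [called from index_entries, line 26]
  split_margin([12, 8, 4, 7, 3, 6], 3) -> 1  [called from index_entries, line 27]
  index_entries([12, 8, 4, 7, 3, 6], 3) -> 3  [called from main, line 58]
  shape_report([12, 8, 4, 7, 3, 6], 3) -> 4  [called from clip_value, line 40]
  clip_value([12, 8, 4, 7, 3, 6], 3) -> 0  [called from main, line 60]
  verify_load(3, 0) -> 4  [called from main, line 62]
Log origins:
  1: logged in main at line 57
  2: logged in index_entries at line 25
  3: logged in settle_round at line 2
  4: logged in settle_round at line 7
  5: logged in split_margin at line 11
  6: logged in split_margin at line 16
  7: logged in index_entries at line 28
  8: logged in main at line 59
  9: logged in clip_value at line 39
  10: logged in shape_report at line 33
  11: logged in clip_value at line 41
  12: logged in main at line 61
  13: logged in verify_load at line 46
A correct fix: line 43: replace `%` with `*`.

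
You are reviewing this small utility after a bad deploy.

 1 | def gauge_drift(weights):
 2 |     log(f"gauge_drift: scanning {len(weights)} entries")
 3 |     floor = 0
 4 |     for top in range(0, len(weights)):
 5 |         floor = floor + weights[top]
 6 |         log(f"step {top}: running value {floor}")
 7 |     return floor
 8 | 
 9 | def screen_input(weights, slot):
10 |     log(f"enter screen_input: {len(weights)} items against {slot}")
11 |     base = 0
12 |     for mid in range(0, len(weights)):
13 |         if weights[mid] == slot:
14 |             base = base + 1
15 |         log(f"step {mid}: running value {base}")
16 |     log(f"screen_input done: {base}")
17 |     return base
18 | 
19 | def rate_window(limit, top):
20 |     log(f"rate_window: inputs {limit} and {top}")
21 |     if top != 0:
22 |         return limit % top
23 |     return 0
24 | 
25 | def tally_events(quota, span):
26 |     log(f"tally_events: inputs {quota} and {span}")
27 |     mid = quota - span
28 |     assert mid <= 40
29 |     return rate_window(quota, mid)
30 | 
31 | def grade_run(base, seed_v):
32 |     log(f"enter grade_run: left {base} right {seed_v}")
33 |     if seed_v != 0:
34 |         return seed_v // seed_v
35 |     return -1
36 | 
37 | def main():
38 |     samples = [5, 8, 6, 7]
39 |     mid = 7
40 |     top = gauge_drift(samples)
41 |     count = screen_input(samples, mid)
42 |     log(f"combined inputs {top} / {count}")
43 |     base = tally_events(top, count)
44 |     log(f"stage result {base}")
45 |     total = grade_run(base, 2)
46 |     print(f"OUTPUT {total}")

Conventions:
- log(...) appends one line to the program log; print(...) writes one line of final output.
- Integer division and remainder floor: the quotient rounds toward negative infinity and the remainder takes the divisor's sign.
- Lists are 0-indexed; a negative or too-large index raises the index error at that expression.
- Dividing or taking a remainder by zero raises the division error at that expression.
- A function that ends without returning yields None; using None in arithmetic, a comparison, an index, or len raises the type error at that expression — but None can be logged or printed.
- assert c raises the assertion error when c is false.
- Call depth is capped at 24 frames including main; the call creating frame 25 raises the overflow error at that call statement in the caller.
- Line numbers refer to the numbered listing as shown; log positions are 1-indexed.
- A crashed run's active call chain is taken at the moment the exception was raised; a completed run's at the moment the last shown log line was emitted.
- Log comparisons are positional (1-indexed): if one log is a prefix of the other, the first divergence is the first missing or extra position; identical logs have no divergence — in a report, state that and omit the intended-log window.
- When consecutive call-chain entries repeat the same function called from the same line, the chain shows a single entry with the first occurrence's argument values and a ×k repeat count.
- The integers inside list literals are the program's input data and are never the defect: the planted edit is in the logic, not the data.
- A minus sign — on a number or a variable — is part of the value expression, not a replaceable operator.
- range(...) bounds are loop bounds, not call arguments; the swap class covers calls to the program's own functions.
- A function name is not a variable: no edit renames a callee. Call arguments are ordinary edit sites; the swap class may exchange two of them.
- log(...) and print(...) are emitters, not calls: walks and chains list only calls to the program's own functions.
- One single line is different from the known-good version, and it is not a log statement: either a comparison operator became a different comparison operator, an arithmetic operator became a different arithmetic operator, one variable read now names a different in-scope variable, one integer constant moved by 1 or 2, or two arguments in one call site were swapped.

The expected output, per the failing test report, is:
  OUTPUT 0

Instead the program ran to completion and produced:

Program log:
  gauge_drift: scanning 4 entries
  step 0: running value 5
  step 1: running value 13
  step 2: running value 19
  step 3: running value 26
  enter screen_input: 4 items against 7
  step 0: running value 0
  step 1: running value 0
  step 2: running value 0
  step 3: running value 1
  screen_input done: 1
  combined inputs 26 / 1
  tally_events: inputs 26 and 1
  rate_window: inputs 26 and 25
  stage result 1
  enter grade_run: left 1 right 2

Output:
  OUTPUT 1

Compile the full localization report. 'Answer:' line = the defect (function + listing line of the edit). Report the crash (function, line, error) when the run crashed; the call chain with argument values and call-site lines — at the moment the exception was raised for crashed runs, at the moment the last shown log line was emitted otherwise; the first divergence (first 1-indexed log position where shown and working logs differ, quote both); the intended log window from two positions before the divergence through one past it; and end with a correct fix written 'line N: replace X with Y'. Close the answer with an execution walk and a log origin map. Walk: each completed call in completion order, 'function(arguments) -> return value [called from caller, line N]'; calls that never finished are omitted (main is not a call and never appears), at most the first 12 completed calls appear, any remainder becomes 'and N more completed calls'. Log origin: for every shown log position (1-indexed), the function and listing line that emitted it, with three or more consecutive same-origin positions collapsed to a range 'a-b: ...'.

Answer: the defect is in grade_run at line 34.
The tell: Every logged value matches the working version; the printed result is what differs.
Call chain: main -> grade_run(1, 2) (called at line 45).
First divergence: none — the logs agree in full.
Execution walk:
  gauge_drift([5, 8, 6, 7]) -> 26  [called from main, line 40]
  screen_input([5, 8, 6, 7], 7) -> 1  [called from main, line 41]
  rate_window(26, 25) -> 1  [called from tally_events, line 29]
  tally_events(26, 1) -> 1  [called from main, line 43]
  grade_run(1, 2) -> 1  [called from main, line 45]
Log origin:
  1: emitted by gauge_drift (line 2)
  2-5: emitted by gauge_drift (line 6)
  6: emitted by screen_input (line 10)
  7-10: emitted by screen_input (line 15)
  11: emitted by screen_input (line 16)
  12: emitted by main (line 42)
  13: emitted by tally_events (line 26)
  14: emitted by rate_window (line 20)
  15: emitted by main (line 44)
  16: emitted by grade_run (line 32)
A correct fix: line 34: replace `seed_v // seed_v` with `base // seed_v`.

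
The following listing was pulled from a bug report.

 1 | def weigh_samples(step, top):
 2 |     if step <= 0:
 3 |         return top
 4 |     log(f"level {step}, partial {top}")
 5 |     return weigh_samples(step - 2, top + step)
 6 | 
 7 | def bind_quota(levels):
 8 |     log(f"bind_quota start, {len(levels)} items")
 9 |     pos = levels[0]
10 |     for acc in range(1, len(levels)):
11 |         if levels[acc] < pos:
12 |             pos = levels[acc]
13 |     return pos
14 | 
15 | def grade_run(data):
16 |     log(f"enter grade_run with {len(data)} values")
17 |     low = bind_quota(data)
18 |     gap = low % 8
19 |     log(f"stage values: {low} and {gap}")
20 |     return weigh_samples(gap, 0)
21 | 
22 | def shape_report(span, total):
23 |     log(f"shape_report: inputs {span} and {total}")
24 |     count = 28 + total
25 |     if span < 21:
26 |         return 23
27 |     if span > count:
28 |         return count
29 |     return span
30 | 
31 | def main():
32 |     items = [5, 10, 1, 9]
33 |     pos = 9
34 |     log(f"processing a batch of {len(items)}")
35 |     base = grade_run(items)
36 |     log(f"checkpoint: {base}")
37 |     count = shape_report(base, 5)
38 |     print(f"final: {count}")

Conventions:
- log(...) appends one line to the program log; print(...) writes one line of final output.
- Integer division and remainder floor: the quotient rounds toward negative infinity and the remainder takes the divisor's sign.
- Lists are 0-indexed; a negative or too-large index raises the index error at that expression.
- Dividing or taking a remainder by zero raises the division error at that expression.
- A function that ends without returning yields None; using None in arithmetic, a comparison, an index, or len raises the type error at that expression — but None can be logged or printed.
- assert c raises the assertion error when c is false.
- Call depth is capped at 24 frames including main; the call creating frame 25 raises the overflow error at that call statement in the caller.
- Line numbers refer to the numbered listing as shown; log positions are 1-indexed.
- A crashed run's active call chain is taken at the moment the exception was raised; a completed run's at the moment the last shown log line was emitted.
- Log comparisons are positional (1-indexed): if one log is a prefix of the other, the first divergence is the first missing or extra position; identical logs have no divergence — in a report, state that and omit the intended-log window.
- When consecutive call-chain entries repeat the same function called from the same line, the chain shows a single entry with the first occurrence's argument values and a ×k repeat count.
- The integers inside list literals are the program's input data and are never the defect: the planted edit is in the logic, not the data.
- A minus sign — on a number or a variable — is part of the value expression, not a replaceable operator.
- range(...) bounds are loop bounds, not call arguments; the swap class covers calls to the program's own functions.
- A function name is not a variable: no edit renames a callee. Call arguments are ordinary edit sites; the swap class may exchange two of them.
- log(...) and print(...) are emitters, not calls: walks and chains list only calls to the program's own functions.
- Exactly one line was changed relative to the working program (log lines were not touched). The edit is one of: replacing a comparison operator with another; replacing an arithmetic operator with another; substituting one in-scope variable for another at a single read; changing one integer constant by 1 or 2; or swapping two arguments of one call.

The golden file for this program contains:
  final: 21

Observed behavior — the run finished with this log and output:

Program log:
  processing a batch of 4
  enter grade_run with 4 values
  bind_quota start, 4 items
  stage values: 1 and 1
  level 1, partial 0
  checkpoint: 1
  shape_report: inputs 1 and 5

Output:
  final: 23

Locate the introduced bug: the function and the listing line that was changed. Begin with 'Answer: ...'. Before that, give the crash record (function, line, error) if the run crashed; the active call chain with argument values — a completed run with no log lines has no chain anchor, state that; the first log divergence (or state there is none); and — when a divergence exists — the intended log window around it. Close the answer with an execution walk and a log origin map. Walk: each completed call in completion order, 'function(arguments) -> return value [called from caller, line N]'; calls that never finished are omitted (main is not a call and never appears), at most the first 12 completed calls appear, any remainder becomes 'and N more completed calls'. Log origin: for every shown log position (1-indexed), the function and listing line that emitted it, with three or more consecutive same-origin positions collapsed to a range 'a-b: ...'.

Answer: the defect is in shape_report at line 26.
Key observation: Log streams are identical — the defect surfaces only in the printed output.
Call chain: main -> shape_report(1, 5) (called at line 37).
First divergence: there is none — every log position agrees.
Execution walk:
  bind_quota([5, 10, 1, 9]) -> 1  [called from grade_run, line 17]
  weigh_samples(-1, 1) -> 1  [called from weigh_samples, line 5]
  weigh_samples(1, 0) -> 1  [called from grade_run, line 20]
  grade_run([5, 10, 1, 9]) -> 1  [called from main, line 35]
  shape_report(1, 5) -> 23  [called from main, line 37]
Log origins:
  1: logged in main at line 34
  2: logged in grade_run at line 16
  3: logged in bind_quota at line 8
  4: logged in grade_run at line 19
  5: logged in weigh_samples at line 4
  6: logged in main at line 36
  7: logged in shape_report at line 23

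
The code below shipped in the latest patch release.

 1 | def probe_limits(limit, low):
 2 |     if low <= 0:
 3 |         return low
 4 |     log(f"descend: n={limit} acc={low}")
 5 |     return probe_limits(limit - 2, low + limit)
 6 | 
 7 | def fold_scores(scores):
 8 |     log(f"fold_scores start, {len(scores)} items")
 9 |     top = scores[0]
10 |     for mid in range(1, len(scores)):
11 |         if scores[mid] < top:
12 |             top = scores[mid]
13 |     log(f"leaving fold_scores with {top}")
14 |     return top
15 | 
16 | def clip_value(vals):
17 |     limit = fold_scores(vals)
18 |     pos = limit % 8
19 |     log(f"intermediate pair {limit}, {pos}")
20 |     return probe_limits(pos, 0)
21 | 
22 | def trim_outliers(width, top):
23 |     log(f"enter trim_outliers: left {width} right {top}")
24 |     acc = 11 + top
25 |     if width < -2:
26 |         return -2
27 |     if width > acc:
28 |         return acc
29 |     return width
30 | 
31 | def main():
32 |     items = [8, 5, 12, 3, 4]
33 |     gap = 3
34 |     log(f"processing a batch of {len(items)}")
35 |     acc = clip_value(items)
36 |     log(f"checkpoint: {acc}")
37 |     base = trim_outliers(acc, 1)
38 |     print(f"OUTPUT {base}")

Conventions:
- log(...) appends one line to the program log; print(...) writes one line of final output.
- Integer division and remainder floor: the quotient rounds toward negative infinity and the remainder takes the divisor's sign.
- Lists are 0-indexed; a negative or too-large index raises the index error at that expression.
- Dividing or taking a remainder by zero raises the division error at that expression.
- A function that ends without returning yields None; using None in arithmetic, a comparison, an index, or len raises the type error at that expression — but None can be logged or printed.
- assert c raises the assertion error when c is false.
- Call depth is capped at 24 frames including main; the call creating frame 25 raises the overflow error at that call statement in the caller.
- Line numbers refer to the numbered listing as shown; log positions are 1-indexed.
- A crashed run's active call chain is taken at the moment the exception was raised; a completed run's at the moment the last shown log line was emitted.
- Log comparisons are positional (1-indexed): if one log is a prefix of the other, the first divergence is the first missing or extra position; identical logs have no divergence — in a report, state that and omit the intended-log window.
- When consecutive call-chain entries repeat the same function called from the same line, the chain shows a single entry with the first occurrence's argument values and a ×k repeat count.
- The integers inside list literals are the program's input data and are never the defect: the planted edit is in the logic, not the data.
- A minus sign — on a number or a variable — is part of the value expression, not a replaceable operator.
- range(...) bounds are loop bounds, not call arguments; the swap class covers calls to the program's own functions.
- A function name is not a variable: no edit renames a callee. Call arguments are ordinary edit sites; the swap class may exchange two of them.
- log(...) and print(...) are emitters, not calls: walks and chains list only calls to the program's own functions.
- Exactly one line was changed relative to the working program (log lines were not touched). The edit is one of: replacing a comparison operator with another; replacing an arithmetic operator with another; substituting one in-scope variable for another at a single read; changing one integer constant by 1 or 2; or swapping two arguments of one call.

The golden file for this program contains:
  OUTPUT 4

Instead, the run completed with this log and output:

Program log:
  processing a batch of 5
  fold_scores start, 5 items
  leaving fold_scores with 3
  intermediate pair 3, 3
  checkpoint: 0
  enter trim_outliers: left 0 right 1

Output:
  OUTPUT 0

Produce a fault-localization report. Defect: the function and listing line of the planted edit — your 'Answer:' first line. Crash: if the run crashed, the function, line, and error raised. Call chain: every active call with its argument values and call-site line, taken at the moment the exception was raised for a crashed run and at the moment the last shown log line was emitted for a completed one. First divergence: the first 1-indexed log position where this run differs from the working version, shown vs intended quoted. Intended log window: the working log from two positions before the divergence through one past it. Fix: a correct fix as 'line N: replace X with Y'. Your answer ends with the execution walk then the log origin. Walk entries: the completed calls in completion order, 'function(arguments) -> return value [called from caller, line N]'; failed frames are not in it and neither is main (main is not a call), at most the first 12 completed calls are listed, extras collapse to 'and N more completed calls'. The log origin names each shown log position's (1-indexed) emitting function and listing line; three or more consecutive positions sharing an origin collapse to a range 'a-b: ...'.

Answer: the defect is in probe_limits at line 2.
Key observation: At log position 5 the runs split — shown 'checkpoint: 0', but the working version logs 'descend: n=3 acc=0'.
Call chain: main -> trim_outliers(0, 1) (called at line 37).
First divergence: position 5 — the shown line 'checkpoint: 0' should read 'descend: n=3 acc=0'.
Intended log window:
  3: leaving fold_scores with 3
  4: intermediate pair 3, 3
  5: descend: n=3 acc=0
  6: descend: n=1 acc=3
Execution walk:
  fold_scores([8, 5, 12, 3, 4]) -> 3  [called from clip_value, line 17]
  probe_limits(3, 0) -> 0  [called from clip_value, line 20]
  clip_value([8, 5, 12, 3, 4]) -> 0  [called from main, line 35]
  trim_outliers(0, 1) -> 0  [called from main, line 37]
Log origins:
  1: from main, line 34
  2: from fold_scores, line 8
  3: from fold_scores, line 13
  4: from clip_value, line 19
  5: from main, line 36
  6: from trim_outliers, line 23
A correct fix: line 2: replace `low` with `limit`.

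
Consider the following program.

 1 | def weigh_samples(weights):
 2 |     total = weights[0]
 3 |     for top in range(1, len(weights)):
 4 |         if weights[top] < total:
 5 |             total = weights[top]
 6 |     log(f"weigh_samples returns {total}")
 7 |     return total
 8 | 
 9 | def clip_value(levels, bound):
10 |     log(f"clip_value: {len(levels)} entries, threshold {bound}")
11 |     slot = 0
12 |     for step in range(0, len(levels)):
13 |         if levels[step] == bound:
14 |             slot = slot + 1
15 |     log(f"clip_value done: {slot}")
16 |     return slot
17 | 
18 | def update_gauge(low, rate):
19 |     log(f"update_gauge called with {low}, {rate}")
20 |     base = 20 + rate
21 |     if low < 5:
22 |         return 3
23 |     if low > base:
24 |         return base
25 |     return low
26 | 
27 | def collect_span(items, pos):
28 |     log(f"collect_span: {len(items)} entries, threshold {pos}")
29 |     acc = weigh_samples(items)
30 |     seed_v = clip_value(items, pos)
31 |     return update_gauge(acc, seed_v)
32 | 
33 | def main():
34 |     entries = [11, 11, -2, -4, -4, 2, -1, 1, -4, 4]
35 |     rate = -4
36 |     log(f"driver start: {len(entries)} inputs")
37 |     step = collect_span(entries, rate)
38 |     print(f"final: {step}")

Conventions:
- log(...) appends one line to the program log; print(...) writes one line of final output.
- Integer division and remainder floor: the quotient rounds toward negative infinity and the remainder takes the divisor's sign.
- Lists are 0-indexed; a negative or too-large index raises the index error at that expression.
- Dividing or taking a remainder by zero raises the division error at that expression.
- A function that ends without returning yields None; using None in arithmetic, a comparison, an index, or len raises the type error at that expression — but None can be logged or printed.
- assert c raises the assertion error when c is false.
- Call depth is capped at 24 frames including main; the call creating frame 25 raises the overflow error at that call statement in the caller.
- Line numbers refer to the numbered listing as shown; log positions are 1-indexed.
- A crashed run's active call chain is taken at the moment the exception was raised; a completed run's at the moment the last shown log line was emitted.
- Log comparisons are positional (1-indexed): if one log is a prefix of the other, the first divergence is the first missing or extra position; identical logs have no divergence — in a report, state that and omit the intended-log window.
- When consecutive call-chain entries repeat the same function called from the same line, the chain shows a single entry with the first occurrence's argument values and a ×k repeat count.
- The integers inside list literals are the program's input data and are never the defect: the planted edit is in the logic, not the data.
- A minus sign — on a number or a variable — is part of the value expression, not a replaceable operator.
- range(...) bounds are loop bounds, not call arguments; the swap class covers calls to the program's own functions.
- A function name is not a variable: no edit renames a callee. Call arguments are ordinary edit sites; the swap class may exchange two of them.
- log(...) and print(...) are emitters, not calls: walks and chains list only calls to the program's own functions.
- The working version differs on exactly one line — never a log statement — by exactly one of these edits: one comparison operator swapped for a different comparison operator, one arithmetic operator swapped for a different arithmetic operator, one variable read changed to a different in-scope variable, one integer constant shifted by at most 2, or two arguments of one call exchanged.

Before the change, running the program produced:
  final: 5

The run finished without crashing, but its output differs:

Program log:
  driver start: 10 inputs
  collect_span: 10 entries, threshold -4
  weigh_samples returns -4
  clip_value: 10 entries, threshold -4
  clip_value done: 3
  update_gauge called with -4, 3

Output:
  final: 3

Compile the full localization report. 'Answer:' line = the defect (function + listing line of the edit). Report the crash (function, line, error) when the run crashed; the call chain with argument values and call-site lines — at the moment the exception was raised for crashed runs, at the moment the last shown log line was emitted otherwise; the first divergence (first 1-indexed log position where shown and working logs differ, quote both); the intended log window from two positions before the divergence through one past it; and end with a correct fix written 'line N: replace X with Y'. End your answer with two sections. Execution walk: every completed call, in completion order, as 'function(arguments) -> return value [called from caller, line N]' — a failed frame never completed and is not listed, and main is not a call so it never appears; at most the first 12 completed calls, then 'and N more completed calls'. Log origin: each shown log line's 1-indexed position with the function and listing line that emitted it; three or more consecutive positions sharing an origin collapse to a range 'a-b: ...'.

Answer: the defect is in update_gauge at line 22.
The tell: Log streams are identical — the defect surfaces only in the printed output.
Call chain: main -> collect_span([11, 11, -2, -4, -4, 2, -1, 1, -4, 4], -4) (called at line 37) -> update_gauge(-4, 3) (called at line 31).
First divergence: there is none — every log position agrees.
Execution walk:
  weigh_samples([11, 11, -2, -4, -4, 2, -1, 1, -4, 4]) -> -4  [called from collect_span, line 29]
  clip_value([11, 11, -2, -4, -4, 2, -1, 1, -4, 4], -4) -> 3  [called from collect_span, line 30]
  update_gauge(-4, 3) -> 3  [called from collect_span, line 31]
  collect_span([11, 11, -2, -4, -4, 2, -1, 1, -4, 4], -4) -> 3  [called from main, line 37]
Origin of each log line:
  1: emitted by main (line 36)
  2: emitted by collect_span (line 28)
  3: emitted by weigh_samples (line 6)
  4: emitted by clip_value (line 10)
  5: emitted by clip_value (line 15)
  6: emitted by update_gauge (line 19)
A correct fix: line 22: replace `3` with `5`.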